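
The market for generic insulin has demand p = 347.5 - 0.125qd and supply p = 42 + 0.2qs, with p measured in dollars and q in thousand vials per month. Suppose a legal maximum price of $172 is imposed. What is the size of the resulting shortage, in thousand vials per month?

Rearranging demand gives qd = 2780 - 8p; rearranging supply gives qs = 5p - 210. Without the control the market clears where 2780 - 8p = 5p - 210, i.e. p* = 230 and q* = 940.
The ceiling of 172 is below the equilibrium price 230, so it binds.
At p = 172: qd = 2780 - 8·172 = 1404 and qs = 5·172 - 210 = 650.
Shortage = qd - qs = 1404 - 650 = 754.

754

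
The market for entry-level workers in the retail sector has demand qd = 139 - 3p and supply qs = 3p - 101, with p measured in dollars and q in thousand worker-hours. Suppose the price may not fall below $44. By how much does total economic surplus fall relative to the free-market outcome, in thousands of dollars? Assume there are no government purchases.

Equilibrium: 139 - 3p = 3p - 101, so 240 = 6p and p* = 40, q* = 19.
Because the floor (44) lies above the market-clearing price, it is binding.
At p = 44: qd = 139 - 3·44 = 7 and qs = 3·44 - 101 = 31.
Quantity traded falls to 7. At q = 7 the demand price is (139 - 7)/3 = 44 and the supply price is (101 + 7)/3 = 36.
Deadweight loss = ½ · (44 - 36) · (19 - 7) = ½ · 8 · 12 = 48.

48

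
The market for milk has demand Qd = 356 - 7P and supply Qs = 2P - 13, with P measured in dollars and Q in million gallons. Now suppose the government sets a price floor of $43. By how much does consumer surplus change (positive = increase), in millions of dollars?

-124

In a free market, 356 - 7P = 2P - 13 gives the equilibrium P* = 41, Q* = 69.
Because the floor (43) lies above the market-clearing price, it is binding.
At P = 43: Qd = 356 - 7·43 = 55 and Qs = 2·43 - 13 = 73.
Consumer surplus without the control is ½ · (356/7 - 41) · 69 = 4761/14.
With the floor, consumers buy 55 units at 43, so CS = ½ · (356/7 - 43) · 55 = 3025/14.
Change in consumer surplus = 3025/14 - 4761/14 = -124.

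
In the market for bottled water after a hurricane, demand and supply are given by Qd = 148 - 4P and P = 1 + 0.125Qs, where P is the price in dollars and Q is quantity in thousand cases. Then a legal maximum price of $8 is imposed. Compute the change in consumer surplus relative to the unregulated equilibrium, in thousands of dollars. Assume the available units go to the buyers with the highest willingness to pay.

Rearranging supply gives Qs = 8P - 8. Setting quantity demanded equal to quantity supplied, 148 - 4P = 8P - 8, gives P* = 13 and Q* = 96.
The ceiling of 8 is below the equilibrium price 13, so it binds.
At P = 8: Qd = 148 - 4·8 = 116 and Qs = 8·8 - 8 = 56.
Consumer surplus without the control is ½ · (37 - 13) · 96 = 1152.
With the ceiling, 56 units are sold at 8 (assume they go to the highest-value buyers). The demand price at Q = 56 is 23, so CS = ½ · [(37 - 8) + (23 - 8)] · 56 = 1232.
Change in consumer surplus = 1232 - 1152 = 80.

80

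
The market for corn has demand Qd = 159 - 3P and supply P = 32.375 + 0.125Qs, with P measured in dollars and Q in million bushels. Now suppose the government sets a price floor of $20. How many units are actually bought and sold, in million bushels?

Rearranging supply gives Qs = 8P - 259. In a free market, 159 - 3P = 8P - 259 gives the equilibrium P* = 38, Q* = 45.
Since 20 is below P* = 38, the floor does not bind and the free-market outcome prevails.

45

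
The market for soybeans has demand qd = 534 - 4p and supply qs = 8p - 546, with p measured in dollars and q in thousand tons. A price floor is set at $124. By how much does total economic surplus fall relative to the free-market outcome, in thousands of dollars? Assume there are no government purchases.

Without the control the market clears where 534 - 4p = 8p - 546, i.e. p* = 90 and q* = 174.
Because the floor (124) lies above the market-clearing price, it is binding.
At p = 124: qd = 534 - 4·124 = 38 and qs = 8·124 - 546 = 446.
Quantity traded falls to 38. At q = 38 the demand price is (534 - 38)/4 = 124 and the supply price is (546 + 38)/8 = 73.
Deadweight loss = ½ · (124 - 73) · (174 - 38) = ½ · 51 · 136 = 3468.

3468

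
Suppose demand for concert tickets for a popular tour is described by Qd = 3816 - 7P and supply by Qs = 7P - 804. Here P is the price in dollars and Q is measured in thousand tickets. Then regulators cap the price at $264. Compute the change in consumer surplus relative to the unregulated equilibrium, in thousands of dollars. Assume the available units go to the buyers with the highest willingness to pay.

Without the control the market clears where 3816 - 7P = 7P - 804, i.e. P* = 330 and Q* = 1506.
Since 264 < 330, the ceiling is binding.
At P = 264: Qd = 3816 - 7·264 = 1968 and Qs = 7·264 - 804 = 1044.
Consumer surplus without the control is ½ · (3816/7 - 330) · 1506 = 1134018/7.
With the ceiling, 1044 units are sold at 264 (assume they go to the highest-value buyers). The demand price at Q = 1044 is 396, so CS = ½ · [(3816/7 - 264) + (396 - 264)] · 1044 = 1509624/7.
Change in consumer surplus = 1509624/7 - 1134018/7 = 53658.

53658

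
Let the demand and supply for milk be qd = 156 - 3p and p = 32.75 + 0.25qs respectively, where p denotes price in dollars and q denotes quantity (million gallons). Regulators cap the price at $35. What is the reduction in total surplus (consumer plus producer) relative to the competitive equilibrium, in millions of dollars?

168

Rearranging supply gives qs = 4p - 131. Without the control the market clears where 156 - 3p = 4p - 131, i.e. p* = 41 and q* = 33.
Because the ceiling (35) lies below the market-clearing price, it is binding.
At p = 35: qd = 156 - 3·35 = 51 and qs = 4·35 - 131 = 9.
Quantity traded falls to 9. At q = 9 the demand price is (156 - 9)/3 = 49 and the supply price is (131 + 9)/4 = 35.
Deadweight loss = ½ · (49 - 35) · (33 - 9) = ½ · 14 · 24 = 168.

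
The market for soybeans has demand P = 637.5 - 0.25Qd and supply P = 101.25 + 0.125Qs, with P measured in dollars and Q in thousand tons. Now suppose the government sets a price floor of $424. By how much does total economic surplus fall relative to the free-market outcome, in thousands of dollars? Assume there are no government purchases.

Rearranging demand gives Qd = 2550 - 4P; rearranging supply gives Qs = 8P - 810. Without the control the market clears where 2550 - 4P = 8P - 810, i.e. P* = 280 and Q* = 1430.
Because the floor (424) lies above the market-clearing price, it is binding.
At P = 424: Qd = 2550 - 4·424 = 854 and Qs = 8·424 - 810 = 2582.
Quantity traded falls to 854. At Q = 854 the demand price is (2550 - 854)/4 = 424 and the supply price is (810 + 854)/8 = 208.
Deadweight loss = ½ · (424 - 208) · (1430 - 854) = ½ · 216 · 576 = 62208.

62208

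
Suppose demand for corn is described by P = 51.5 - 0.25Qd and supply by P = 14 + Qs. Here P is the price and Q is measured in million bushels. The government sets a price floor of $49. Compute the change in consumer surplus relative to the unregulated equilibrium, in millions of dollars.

-100

Rearranging demand gives Qd = 206 - 4P; rearranging supply gives Qs = P - 14. Without the control the market clears where 206 - 4P = P - 14, i.e. P* = 44 and Q* = 30.
Because the floor (49) lies above the market-clearing price, it is binding.
At P = 49: Qd = 206 - 4·49 = 10 and Qs = 49 - 14 = 35.
Consumer surplus without the control is ½ · (51.5 - 44) · 30 = 112.5.
With the floor, consumers buy 10 units at 49, so CS = ½ · (51.5 - 49) · 10 = 12.5.
Change in consumer surplus = 12.5 - 112.5 = -100.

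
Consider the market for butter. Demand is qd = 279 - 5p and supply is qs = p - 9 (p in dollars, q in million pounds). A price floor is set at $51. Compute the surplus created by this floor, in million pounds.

18

Setting quantity demanded equal to quantity supplied, 279 - 5p = p - 9, gives p* = 48 and q* = 39.
Because the floor (51) lies above the market-clearing price, it is binding.
At p = 51: qd = 279 - 5·51 = 24 and qs = 51 - 9 = 42.
Surplus = qs - qd = 42 - 24 = 18.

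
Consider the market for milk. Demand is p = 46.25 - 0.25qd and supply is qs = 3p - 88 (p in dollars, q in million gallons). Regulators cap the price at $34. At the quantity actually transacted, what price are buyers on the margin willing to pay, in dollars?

42.75

Rearranging demand gives qd = 185 - 4p. Without the control the market clears where 185 - 4p = 3p - 88, i.e. p* = 39 and q* = 29.
Since 34 < 39, the ceiling is binding.
At p = 34: qd = 185 - 4·34 = 49 and qs = 3·34 - 88 = 14.
Only 14 units reach the market. On the demand curve, the marginal buyer's willingness to pay at q = 14 is (185 - 14)/4 = 42.75.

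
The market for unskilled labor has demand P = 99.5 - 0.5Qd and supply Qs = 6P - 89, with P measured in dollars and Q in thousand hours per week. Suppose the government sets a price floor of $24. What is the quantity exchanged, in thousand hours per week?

127

Rearranging demand gives Qd = 199 - 2P. Setting quantity demanded equal to quantity supplied, 199 - 2P = 6P - 89, gives P* = 36 and Q* = 127.
The floor of 24 is below the equilibrium price 36, so it is not binding; the market clears at P* = 36, Q* = 127.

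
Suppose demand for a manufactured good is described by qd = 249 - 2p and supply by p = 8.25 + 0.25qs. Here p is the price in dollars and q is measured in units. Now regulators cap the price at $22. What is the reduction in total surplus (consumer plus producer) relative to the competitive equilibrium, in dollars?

Rearranging supply gives qs = 4p - 33. Equilibrium: 249 - 2p = 4p - 33, so 282 = 6p and p* = 47, q* = 155.
Because the ceiling (22) lies below the market-clearing price, it is binding.
At p = 22: qd = 249 - 2·22 = 205 and qs = 4·22 - 33 = 55.
Quantity traded falls to 55. At q = 55 the demand price is (249 - 55)/2 = 97 and the supply price is (33 + 55)/4 = 22.
Deadweight loss = ½ · (97 - 22) · (155 - 55) = ½ · 75 · 100 = 3750.

3750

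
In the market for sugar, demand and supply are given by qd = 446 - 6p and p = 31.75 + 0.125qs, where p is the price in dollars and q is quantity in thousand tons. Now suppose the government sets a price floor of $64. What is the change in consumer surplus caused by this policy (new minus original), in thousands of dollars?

Rearranging supply gives qs = 8p - 254. Without the control the market clears where 446 - 6p = 8p - 254, i.e. p* = 50 and q* = 146.
Because the floor (64) lies above the market-clearing price, it is binding.
At p = 64: qd = 446 - 6·64 = 62 and qs = 8·64 - 254 = 258.
Consumer surplus without the control is ½ · (223/3 - 50) · 146 = 5329/3.
With the floor, consumers buy 62 units at 64, so CS = ½ · (223/3 - 64) · 62 = 961/3.
Change in consumer surplus = 961/3 - 5329/3 = -1456.

-1456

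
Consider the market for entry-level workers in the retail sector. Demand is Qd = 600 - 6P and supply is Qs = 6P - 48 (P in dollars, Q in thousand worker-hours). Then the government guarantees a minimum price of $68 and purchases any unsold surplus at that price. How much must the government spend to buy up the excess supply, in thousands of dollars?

11424

Equilibrium: 600 - 6P = 6P - 48, so 648 = 12P and P* = 54, Q* = 276.
The floor of 68 is above the equilibrium price 54, so it binds.
At P = 68: Qd = 600 - 6·68 = 192 and Qs = 6·68 - 48 = 360.
Surplus = Qs - Qd = 168.
Government expenditure = surplus × support price = 168 × 68 = 11424.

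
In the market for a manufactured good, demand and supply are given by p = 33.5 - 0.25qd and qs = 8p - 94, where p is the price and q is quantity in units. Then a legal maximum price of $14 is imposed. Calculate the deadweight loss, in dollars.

300

Rearranging demand gives qd = 134 - 4p. Equilibrium: 134 - 4p = 8p - 94, so 228 = 12p and p* = 19, q* = 58.
Since 14 < 19, the ceiling is binding.
At p = 14: qd = 134 - 4·14 = 78 and qs = 8·14 - 94 = 18.
Quantity traded falls to 18. At q = 18 the demand price is (134 - 18)/4 = 29 and the supply price is (94 + 18)/8 = 14.
Deadweight loss = ½ · (29 - 14) · (58 - 18) = ½ · 15 · 40 = 300.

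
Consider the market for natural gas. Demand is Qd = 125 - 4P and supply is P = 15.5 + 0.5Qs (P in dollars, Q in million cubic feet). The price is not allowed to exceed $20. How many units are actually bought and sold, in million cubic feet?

Rearranging supply gives Qs = 2P - 31. In a free market, 125 - 4P = 2P - 31 gives the equilibrium P* = 26, Q* = 21.
Since 20 < 26, the ceiling is binding.
At P = 20: Qd = 125 - 4·20 = 45 and Qs = 2·20 - 31 = 9.
The quantity actually transacted is the short side, supply: 9.

9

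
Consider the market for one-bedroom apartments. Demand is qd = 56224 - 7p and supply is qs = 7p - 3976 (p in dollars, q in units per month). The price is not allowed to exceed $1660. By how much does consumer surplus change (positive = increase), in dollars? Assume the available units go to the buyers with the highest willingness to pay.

In a free market, 56224 - 7p = 7p - 3976 gives the equilibrium p* = 4300, q* = 26124.
Since 1660 < 4300, the ceiling is binding.
At p = 1660: qd = 56224 - 7·1660 = 44604 and qs = 7·1660 - 3976 = 7644.
Consumer surplus without the control is ½ · (8032 - 4300) · 26124 = 48747384.
With the ceiling, 7644 units are sold at 1660 (assume they go to the highest-value buyers). The demand price at q = 7644 is 6940, so CS = ½ · [(8032 - 1660) + (6940 - 1660)] · 7644 = 44533944.
Change in consumer surplus = 44533944 - 48747384 = -4213440.

-4213440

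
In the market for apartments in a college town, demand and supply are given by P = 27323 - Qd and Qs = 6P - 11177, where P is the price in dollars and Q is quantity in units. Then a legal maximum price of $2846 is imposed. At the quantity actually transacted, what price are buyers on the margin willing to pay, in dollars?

21424

Rearranging demand gives Qd = 27323 - P. Setting quantity demanded equal to quantity supplied, 27323 - P = 6P - 11177, gives P* = 5500 and Q* = 21823.
The ceiling of 2846 is below the equilibrium price 5500, so it binds.
At P = 2846: Qd = 27323 - 2846 = 24477 and Qs = 6·2846 - 11177 = 5899.
Only 5899 units reach the market. On the demand curve, the marginal buyer's willingness to pay at Q = 5899 is (27323 - 5899) = 21424.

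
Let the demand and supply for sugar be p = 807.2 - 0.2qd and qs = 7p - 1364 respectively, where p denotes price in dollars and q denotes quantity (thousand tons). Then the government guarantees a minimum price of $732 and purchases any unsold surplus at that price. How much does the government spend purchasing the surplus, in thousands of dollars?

Rearranging demand gives qd = 4036 - 5p. Setting quantity demanded equal to quantity supplied, 4036 - 5p = 7p - 1364, gives p* = 450 and q* = 1786.
Since 732 > 450, the floor is binding.
At p = 732: qd = 4036 - 5·732 = 376 and qs = 7·732 - 1364 = 3760.
Surplus = qs - qd = 3384.
Government expenditure = surplus × support price = 3384 × 732 = 2477088.

2477088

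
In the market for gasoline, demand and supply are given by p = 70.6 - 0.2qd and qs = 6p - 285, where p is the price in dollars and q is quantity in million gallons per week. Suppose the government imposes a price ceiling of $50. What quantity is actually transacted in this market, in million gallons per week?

Rearranging demand gives qd = 353 - 5p. In a free market, 353 - 5p = 6p - 285 gives the equilibrium p* = 58, q* = 63.
Since 50 < 58, the ceiling is binding.
At p = 50: qd = 353 - 5·50 = 103 and qs = 6·50 - 285 = 15.
The quantity actually transacted is the short side, supply: 15.

15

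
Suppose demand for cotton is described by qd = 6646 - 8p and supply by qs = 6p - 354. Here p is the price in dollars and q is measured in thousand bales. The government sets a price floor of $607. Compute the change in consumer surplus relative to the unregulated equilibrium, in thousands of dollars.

Equilibrium: 6646 - 8p = 6p - 354, so 7000 = 14p and p* = 500, q* = 2646.
Because the floor (607) lies above the market-clearing price, it is binding.
At p = 607: qd = 6646 - 8·607 = 1790 and qs = 6·607 - 354 = 3288.
Consumer surplus without the control is ½ · (830.75 - 500) · 2646 = 437582.25.
With the floor, consumers buy 1790 units at 607, so CS = ½ · (830.75 - 607) · 1790 = 200256.25.
Change in consumer surplus = 200256.25 - 437582.25 = -237326.

-237326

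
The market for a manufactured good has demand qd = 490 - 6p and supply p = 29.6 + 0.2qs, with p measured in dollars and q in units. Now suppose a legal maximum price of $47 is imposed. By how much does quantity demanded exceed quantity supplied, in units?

Rearranging supply gives qs = 5p - 148. In a free market, 490 - 6p = 5p - 148 gives the equilibrium p* = 58, q* = 142.
The ceiling of 47 is below the equilibrium price 58, so it binds.
At p = 47: qd = 490 - 6·47 = 208 and qs = 5·47 - 148 = 87.
Shortage = qd - qs = 208 - 87 = 121.

121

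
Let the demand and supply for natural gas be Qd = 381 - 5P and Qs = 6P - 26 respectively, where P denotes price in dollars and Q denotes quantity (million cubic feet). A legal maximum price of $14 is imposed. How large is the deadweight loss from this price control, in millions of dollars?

3491.4

Without the control the market clears where 381 - 5P = 6P - 26, i.e. P* = 37 and Q* = 196.
Since 14 < 37, the ceiling is binding.
At P = 14: Qd = 381 - 5·14 = 311 and Qs = 6·14 - 26 = 58.
Quantity traded falls to 58. At Q = 58 the demand price is (381 - 58)/5 = 64.6 and the supply price is (26 + 58)/6 = 14.
Deadweight loss = ½ · (64.6 - 14) · (196 - 58) = ½ · 50.6 · 138 = 3491.4.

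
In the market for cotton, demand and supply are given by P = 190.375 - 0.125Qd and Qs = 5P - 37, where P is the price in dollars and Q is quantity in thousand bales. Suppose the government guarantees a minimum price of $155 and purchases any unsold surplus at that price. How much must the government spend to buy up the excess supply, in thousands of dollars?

70525

Rearranging demand gives Qd = 1523 - 8P. Equilibrium: 1523 - 8P = 5P - 37, so 1560 = 13P and P* = 120, Q* = 563.
Because the floor (155) lies above the market-clearing price, it is binding.
At P = 155: Qd = 1523 - 8·155 = 283 and Qs = 5·155 - 37 = 738.
Surplus = Qs - Qd = 455.
Government expenditure = surplus × support price = 455 × 155 = 70525.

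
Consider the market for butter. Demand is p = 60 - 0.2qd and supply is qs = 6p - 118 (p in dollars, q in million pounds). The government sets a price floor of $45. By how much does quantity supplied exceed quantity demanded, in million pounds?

77

Rearranging demand gives qd = 300 - 5p. Setting quantity demanded equal to quantity supplied, 300 - 5p = 6p - 118, gives p* = 38 and q* = 110.
The floor of 45 is above the equilibrium price 38, so it binds.
At p = 45: qd = 300 - 5·45 = 75 and qs = 6·45 - 118 = 152.
Surplus = qs - qd = 152 - 75 = 77.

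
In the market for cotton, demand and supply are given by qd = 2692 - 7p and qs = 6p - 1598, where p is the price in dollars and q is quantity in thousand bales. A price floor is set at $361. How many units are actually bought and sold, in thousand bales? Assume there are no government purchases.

In a free market, 2692 - 7p = 6p - 1598 gives the equilibrium p* = 330, q* = 382.
Because the floor (361) lies above the market-clearing price, it is binding.
At p = 361: qd = 2692 - 7·361 = 165 and qs = 6·361 - 1598 = 568.
The quantity actually transacted is the short side, demand: 165.

165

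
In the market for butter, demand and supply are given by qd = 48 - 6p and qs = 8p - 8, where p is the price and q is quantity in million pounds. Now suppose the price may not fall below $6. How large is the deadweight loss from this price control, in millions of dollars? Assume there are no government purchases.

Setting quantity demanded equal to quantity supplied, 48 - 6p = 8p - 8, gives p* = 4 and q* = 24.
The floor of 6 is above the equilibrium price 4, so it binds.
At p = 6: qd = 48 - 6·6 = 12 and qs = 8·6 - 8 = 40.
Quantity traded falls to 12. At q = 12 the demand price is (48 - 12)/6 = 6 and the supply price is (8 + 12)/8 = 2.5.
Deadweight loss = ½ · (6 - 2.5) · (24 - 12) = ½ · 3.5 · 12 = 21.

21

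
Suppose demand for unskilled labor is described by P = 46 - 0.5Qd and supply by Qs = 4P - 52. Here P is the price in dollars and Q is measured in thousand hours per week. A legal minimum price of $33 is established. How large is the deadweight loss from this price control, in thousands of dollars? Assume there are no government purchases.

Rearranging demand gives Qd = 92 - 2P. Setting quantity demanded equal to quantity supplied, 92 - 2P = 4P - 52, gives P* = 24 and Q* = 44.
Because the floor (33) lies above the market-clearing price, it is binding.
At P = 33: Qd = 92 - 2·33 = 26 and Qs = 4·33 - 52 = 80.
Quantity traded falls to 26. At Q = 26 the demand price is (92 - 26)/2 = 33 and the supply price is (52 + 26)/4 = 19.5.
Deadweight loss = ½ · (33 - 19.5) · (44 - 26) = ½ · 13.5 · 18 = 121.5.

121.5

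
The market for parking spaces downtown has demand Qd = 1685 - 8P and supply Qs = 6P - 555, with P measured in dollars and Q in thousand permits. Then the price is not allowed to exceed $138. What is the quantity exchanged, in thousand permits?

273

Equilibrium: 1685 - 8P = 6P - 555, so 2240 = 14P and P* = 160, Q* = 405.
Because the ceiling (138) lies below the market-clearing price, it is binding.
At P = 138: Qd = 1685 - 8·138 = 581 and Qs = 6·138 - 555 = 273.
The quantity actually transacted is the short side, supply: 273.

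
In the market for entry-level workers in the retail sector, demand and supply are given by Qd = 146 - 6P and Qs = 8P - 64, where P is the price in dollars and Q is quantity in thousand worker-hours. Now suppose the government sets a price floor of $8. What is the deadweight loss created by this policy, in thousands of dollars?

Without the control the market clears where 146 - 6P = 8P - 64, i.e. P* = 15 and Q* = 56.
The floor of 8 is below the equilibrium price 15, so it is not binding; the market clears at P* = 15, Q* = 56.
Since the control does not bind, no trades are prevented and deadweight loss is zero.

0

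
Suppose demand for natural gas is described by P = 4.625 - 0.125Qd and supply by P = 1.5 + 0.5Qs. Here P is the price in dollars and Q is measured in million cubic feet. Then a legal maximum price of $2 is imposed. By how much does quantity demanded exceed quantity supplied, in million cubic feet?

20

Rearranging demand gives Qd = 37 - 8P; rearranging supply gives Qs = 2P - 3. Without the control the market clears where 37 - 8P = 2P - 3, i.e. P* = 4 and Q* = 5.
The ceiling of 2 is below the equilibrium price 4, so it binds.
At P = 2: Qd = 37 - 8·2 = 21 and Qs = 2·2 - 3 = 1.
Shortage = Qd - Qs = 21 - 1 = 20.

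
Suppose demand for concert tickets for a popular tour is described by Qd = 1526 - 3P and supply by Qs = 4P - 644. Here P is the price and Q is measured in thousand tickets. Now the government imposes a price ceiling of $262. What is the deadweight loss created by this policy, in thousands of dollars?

Without the control the market clears where 1526 - 3P = 4P - 644, i.e. P* = 310 and Q* = 596.
Because the ceiling (262) lies below the market-clearing price, it is binding.
At P = 262: Qd = 1526 - 3·262 = 740 and Qs = 4·262 - 644 = 404.
Quantity traded falls to 404. At Q = 404 the demand price is (1526 - 404)/3 = 374 and the supply price is (644 + 404)/4 = 262.
Deadweight loss = ½ · (374 - 262) · (596 - 404) = ½ · 112 · 192 = 10752.

10752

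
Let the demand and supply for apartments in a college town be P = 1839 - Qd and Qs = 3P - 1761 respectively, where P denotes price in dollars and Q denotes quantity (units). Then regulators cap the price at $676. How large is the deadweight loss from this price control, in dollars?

Rearranging demand gives Qd = 1839 - P. Equilibrium: 1839 - P = 3P - 1761, so 3600 = 4P and P* = 900, Q* = 939.
Because the ceiling (676) lies below the market-clearing price, it is binding.
At P = 676: Qd = 1839 - 676 = 1163 and Qs = 3·676 - 1761 = 267.
Quantity traded falls to 267. At Q = 267 the demand price is 1839 - 267 = 1572 and the supply price is (1761 + 267)/3 = 676.
Deadweight loss = ½ · (1572 - 676) · (939 - 267) = ½ · 896 · 672 = 301056.

301056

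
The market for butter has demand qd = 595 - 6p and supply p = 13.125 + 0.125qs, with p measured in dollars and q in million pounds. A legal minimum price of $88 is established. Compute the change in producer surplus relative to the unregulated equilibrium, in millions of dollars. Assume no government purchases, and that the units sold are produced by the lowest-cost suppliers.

Rearranging supply gives qs = 8p - 105. Without the control the market clears where 595 - 6p = 8p - 105, i.e. p* = 50 and q* = 295.
Since 88 > 50, the floor is binding.
At p = 88: qd = 595 - 6·88 = 67 and qs = 8·88 - 105 = 599.
Producer surplus without the control is ½ · (50 - 13.125) · 295 = 5439.0625.
With the floor, 67 units are sold at 88. The supply price at q = 67 is 21.5, so PS = ½ · [(88 - 13.125) + (88 - 21.5)] · 67 = 4736.0625.
Change in producer surplus = 4736.0625 - 5439.0625 = -703.

-703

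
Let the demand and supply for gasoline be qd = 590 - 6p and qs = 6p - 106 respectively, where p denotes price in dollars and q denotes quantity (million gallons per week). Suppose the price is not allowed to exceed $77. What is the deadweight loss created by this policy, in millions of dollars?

0

Without the control the market clears where 590 - 6p = 6p - 106, i.e. p* = 58 and q* = 242.
The ceiling of 77 is above the equilibrium price 58, so it is not binding; the market clears at p* = 58, q* = 242.
Since the control does not bind, no trades are prevented and deadweight loss is zero.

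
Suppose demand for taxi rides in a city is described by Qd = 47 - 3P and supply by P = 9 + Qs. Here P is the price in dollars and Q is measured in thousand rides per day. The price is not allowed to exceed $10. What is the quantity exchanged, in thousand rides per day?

Rearranging supply gives Qs = P - 9. Equilibrium: 47 - 3P = P - 9, so 56 = 4P and P* = 14, Q* = 5.
The ceiling of 10 is below the equilibrium price 14, so it binds.
At P = 10: Qd = 47 - 3·10 = 17 and Qs = 10 - 9 = 1.
The quantity actually transacted is the short side, supply: 1.

1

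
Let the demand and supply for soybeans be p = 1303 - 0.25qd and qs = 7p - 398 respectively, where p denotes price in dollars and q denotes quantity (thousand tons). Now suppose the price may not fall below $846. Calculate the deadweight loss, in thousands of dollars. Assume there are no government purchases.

Rearranging demand gives qd = 5212 - 4p. Equilibrium: 5212 - 4p = 7p - 398, so 5610 = 11p and p* = 510, q* = 3172.
The floor of 846 is above the equilibrium price 510, so it binds.
At p = 846: qd = 5212 - 4·846 = 1828 and qs = 7·846 - 398 = 5524.
Quantity traded falls to 1828. At q = 1828 the demand price is (5212 - 1828)/4 = 846 and the supply price is (398 + 1828)/7 = 318.
Deadweight loss = ½ · (846 - 318) · (3172 - 1828) = ½ · 528 · 1344 = 354816.

354816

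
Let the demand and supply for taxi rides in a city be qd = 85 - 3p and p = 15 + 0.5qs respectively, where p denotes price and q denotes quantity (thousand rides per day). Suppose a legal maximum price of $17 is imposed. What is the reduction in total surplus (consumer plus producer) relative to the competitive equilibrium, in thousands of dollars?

Rearranging supply gives qs = 2p - 30. Setting quantity demanded equal to quantity supplied, 85 - 3p = 2p - 30, gives p* = 23 and q* = 16.
Since 17 < 23, the ceiling is binding.
At p = 17: qd = 85 - 3·17 = 34 and qs = 2·17 - 30 = 4.
Quantity traded falls to 4. At q = 4 the demand price is (85 - 4)/3 = 27 and the supply price is (30 + 4)/2 = 17.
Deadweight loss = ½ · (27 - 17) · (16 - 4) = ½ · 10 · 12 = 60.

60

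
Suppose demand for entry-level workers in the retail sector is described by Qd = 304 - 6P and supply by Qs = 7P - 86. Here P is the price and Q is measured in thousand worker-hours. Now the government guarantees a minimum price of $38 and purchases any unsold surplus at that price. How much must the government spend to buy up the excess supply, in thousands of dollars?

In a free market, 304 - 6P = 7P - 86 gives the equilibrium P* = 30, Q* = 124.
Because the floor (38) lies above the market-clearing price, it is binding.
At P = 38: Qd = 304 - 6·38 = 76 and Qs = 7·38 - 86 = 180.
Surplus = Qs - Qd = 104.
Government expenditure = surplus × support price = 104 × 38 = 3952.

3952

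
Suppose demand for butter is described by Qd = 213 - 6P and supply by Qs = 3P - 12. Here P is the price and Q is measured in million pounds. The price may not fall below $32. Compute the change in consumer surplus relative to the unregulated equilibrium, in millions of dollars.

-294

Equilibrium: 213 - 6P = 3P - 12, so 225 = 9P and P* = 25, Q* = 63.
Because the floor (32) lies above the market-clearing price, it is binding.
At P = 32: Qd = 213 - 6·32 = 21 and Qs = 3·32 - 12 = 84.
Consumer surplus without the control is ½ · (35.5 - 25) · 63 = 330.75.
With the floor, consumers buy 21 units at 32, so CS = ½ · (35.5 - 32) · 21 = 36.75.
Change in consumer surplus = 36.75 - 330.75 = -294.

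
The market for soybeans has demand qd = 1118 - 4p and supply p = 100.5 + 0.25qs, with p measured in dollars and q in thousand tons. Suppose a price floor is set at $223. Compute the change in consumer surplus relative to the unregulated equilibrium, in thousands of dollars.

-9636

Rearranging supply gives qs = 4p - 402. Equilibrium: 1118 - 4p = 4p - 402, so 1520 = 8p and p* = 190, q* = 358.
Because the floor (223) lies above the market-clearing price, it is binding.
At p = 223: qd = 1118 - 4·223 = 226 and qs = 4·223 - 402 = 490.
Consumer surplus without the control is ½ · (279.5 - 190) · 358 = 16020.5.
With the floor, consumers buy 226 units at 223, so CS = ½ · (279.5 - 223) · 226 = 6384.5.
Change in consumer surplus = 6384.5 - 16020.5 = -9636.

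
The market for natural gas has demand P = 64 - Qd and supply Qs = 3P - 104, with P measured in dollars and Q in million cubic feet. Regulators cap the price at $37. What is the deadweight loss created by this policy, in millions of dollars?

150

Rearranging demand gives Qd = 64 - P. Equilibrium: 64 - P = 3P - 104, so 168 = 4P and P* = 42, Q* = 22.
Because the ceiling (37) lies below the market-clearing price, it is binding.
At P = 37: Qd = 64 - 37 = 27 and Qs = 3·37 - 104 = 7.
Quantity traded falls to 7. At Q = 7 the demand price is 64 - 7 = 57 and the supply price is (104 + 7)/3 = 37.
Deadweight loss = ½ · (57 - 37) · (22 - 7) = ½ · 20 · 15 = 150.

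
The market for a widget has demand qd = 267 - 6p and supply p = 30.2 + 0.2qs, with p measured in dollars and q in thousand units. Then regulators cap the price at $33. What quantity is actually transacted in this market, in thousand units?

Rearranging supply gives qs = 5p - 151. In a free market, 267 - 6p = 5p - 151 gives the equilibrium p* = 38, q* = 39.
Since 33 < 38, the ceiling is binding.
At p = 33: qd = 267 - 6·33 = 69 and qs = 5·33 - 151 = 14.
The quantity actually transacted is the short side, supply: 14.

14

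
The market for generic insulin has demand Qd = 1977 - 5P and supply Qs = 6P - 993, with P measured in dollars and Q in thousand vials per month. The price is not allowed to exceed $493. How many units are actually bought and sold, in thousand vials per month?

627

Equilibrium: 1977 - 5P = 6P - 993, so 2970 = 11P and P* = 270, Q* = 627.
Since 493 is above P* = 270, the ceiling does not bind and the free-market outcome prevails.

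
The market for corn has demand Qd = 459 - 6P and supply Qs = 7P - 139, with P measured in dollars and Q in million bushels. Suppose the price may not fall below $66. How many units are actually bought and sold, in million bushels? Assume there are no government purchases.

Equilibrium: 459 - 6P = 7P - 139, so 598 = 13P and P* = 46, Q* = 183.
Since 66 > 46, the floor is binding.
At P = 66: Qd = 459 - 6·66 = 63 and Qs = 7·66 - 139 = 323.
The quantity actually transacted is the short side, demand: 63.

63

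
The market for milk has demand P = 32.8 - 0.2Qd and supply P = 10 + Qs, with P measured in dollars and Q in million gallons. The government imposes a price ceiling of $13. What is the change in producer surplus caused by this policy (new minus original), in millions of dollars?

Rearranging demand gives Qd = 164 - 5P; rearranging supply gives Qs = P - 10. Equilibrium: 164 - 5P = P - 10, so 174 = 6P and P* = 29, Q* = 19.
Because the ceiling (13) lies below the market-clearing price, it is binding.
At P = 13: Qd = 164 - 5·13 = 99 and Qs = 13 - 10 = 3.
Producer surplus without the control is ½ · (29 - 10) · 19 = 180.5.
With the ceiling, producers sell 3 units at 13, so PS = ½ · (13 - 10) · 3 = 4.5.
Change in producer surplus = 4.5 - 180.5 = -176.

-176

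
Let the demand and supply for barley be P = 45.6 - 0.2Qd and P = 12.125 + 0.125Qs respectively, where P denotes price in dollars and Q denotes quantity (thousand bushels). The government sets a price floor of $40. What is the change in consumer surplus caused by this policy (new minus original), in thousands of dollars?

-982.5

Rearranging demand gives Qd = 228 - 5P; rearranging supply gives Qs = 8P - 97. Setting quantity demanded equal to quantity supplied, 228 - 5P = 8P - 97, gives P* = 25 and Q* = 103.
Since 40 > 25, the floor is binding.
At P = 40: Qd = 228 - 5·40 = 28 and Qs = 8·40 - 97 = 223.
Consumer surplus without the control is ½ · (45.6 - 25) · 103 = 1060.9.
With the floor, consumers buy 28 units at 40, so CS = ½ · (45.6 - 40) · 28 = 78.4.
Change in consumer surplus = 78.4 - 1060.9 = -982.5.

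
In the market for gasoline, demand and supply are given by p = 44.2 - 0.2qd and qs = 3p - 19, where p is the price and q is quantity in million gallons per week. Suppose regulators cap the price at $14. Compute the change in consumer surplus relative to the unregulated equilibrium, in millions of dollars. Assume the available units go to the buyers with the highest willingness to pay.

Rearranging demand gives qd = 221 - 5p. In a free market, 221 - 5p = 3p - 19 gives the equilibrium p* = 30, q* = 71.
Because the ceiling (14) lies below the market-clearing price, it is binding.
At p = 14: qd = 221 - 5·14 = 151 and qs = 3·14 - 19 = 23.
Consumer surplus without the control is ½ · (44.2 - 30) · 71 = 504.1.
With the ceiling, 23 units are sold at 14 (assume they go to the highest-value buyers). The demand price at q = 23 is 39.6, so CS = ½ · [(44.2 - 14) + (39.6 - 14)] · 23 = 641.7.
Change in consumer surplus = 641.7 - 504.1 = 137.6.

137.6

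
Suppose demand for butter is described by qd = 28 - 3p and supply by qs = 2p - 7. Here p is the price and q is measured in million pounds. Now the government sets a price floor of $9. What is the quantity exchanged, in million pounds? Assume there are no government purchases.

1

In a free market, 28 - 3p = 2p - 7 gives the equilibrium p* = 7, q* = 7.
Since 9 > 7, the floor is binding.
At p = 9: qd = 28 - 3·9 = 1 and qs = 2·9 - 7 = 11.
The quantity actually transacted is the short side, demand: 1.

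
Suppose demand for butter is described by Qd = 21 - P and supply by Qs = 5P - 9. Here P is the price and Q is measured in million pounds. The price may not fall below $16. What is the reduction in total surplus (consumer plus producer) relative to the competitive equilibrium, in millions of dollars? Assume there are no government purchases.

In a free market, 21 - P = 5P - 9 gives the equilibrium P* = 5, Q* = 16.
The floor of 16 is above the equilibrium price 5, so it binds.
At P = 16: Qd = 21 - 16 = 5 and Qs = 5·16 - 9 = 71.
Quantity traded falls to 5. At Q = 5 the demand price is 21 - 5 = 16 and the supply price is (9 + 5)/5 = 2.8.
Deadweight loss = ½ · (16 - 2.8) · (16 - 5) = ½ · 13.2 · 11 = 72.6.

72.6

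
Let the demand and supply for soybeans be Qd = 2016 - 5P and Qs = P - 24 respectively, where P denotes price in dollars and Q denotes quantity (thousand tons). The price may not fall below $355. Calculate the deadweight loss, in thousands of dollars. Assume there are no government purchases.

In a free market, 2016 - 5P = P - 24 gives the equilibrium P* = 340, Q* = 316.
Since 355 > 340, the floor is binding.
At P = 355: Qd = 2016 - 5·355 = 241 and Qs = 355 - 24 = 331.
Quantity traded falls to 241. At Q = 241 the demand price is (2016 - 241)/5 = 355 and the supply price is 24 + 241 = 265.
Deadweight loss = ½ · (355 - 265) · (316 - 241) = ½ · 90 · 75 = 3375.

3375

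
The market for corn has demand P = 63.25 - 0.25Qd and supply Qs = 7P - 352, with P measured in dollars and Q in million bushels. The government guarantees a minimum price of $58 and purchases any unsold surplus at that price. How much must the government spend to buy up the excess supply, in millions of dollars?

Rearranging demand gives Qd = 253 - 4P. In a free market, 253 - 4P = 7P - 352 gives the equilibrium P* = 55, Q* = 33.
Since 58 > 55, the floor is binding.
At P = 58: Qd = 253 - 4·58 = 21 and Qs = 7·58 - 352 = 54.
Surplus = Qs - Qd = 33.
Government expenditure = surplus × support price = 33 × 58 = 1914.

1914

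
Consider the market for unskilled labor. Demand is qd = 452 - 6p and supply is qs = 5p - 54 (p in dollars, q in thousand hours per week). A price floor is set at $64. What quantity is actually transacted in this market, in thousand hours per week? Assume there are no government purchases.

In a free market, 452 - 6p = 5p - 54 gives the equilibrium p* = 46, q* = 176.
The floor of 64 is above the equilibrium price 46, so it binds.
At p = 64: qd = 452 - 6·64 = 68 and qs = 5·64 - 54 = 266.
The quantity actually transacted is the short side, demand: 68.

68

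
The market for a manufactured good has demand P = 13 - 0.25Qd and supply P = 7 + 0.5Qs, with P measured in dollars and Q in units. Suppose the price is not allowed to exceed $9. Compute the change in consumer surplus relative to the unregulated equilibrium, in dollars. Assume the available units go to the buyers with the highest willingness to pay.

6

Rearranging demand gives Qd = 52 - 4P; rearranging supply gives Qs = 2P - 14. In a free market, 52 - 4P = 2P - 14 gives the equilibrium P* = 11, Q* = 8.
Since 9 < 11, the ceiling is binding.
At P = 9: Qd = 52 - 4·9 = 16 and Qs = 2·9 - 14 = 4.
Consumer surplus without the control is ½ · (13 - 11) · 8 = 8.
With the ceiling, 4 units are sold at 9 (assume they go to the highest-value buyers). The demand price at Q = 4 is 12, so CS = ½ · [(13 - 9) + (12 - 9)] · 4 = 14.
Change in consumer surplus = 14 - 8 = 6.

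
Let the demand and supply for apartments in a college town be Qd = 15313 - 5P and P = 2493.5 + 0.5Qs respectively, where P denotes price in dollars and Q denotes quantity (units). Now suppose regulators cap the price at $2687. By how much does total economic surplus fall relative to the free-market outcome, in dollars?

63516.6

Rearranging supply gives Qs = 2P - 4987. Equilibrium: 15313 - 5P = 2P - 4987, so 20300 = 7P and P* = 2900, Q* = 813.
Since 2687 < 2900, the ceiling is binding.
At P = 2687: Qd = 15313 - 5·2687 = 1878 and Qs = 2·2687 - 4987 = 387.
Quantity traded falls to 387. At Q = 387 the demand price is (15313 - 387)/5 = 2985.2 and the supply price is (4987 + 387)/2 = 2687.
Deadweight loss = ½ · (2985.2 - 2687) · (813 - 387) = ½ · 298.2 · 426 = 63516.6.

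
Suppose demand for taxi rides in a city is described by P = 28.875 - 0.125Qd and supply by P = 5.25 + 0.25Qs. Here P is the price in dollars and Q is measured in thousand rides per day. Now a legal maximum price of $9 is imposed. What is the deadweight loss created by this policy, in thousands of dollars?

Rearranging demand gives Qd = 231 - 8P; rearranging supply gives Qs = 4P - 21. In a free market, 231 - 8P = 4P - 21 gives the equilibrium P* = 21, Q* = 63.
The ceiling of 9 is below the equilibrium price 21, so it binds.
At P = 9: Qd = 231 - 8·9 = 159 and Qs = 4·9 - 21 = 15.
Quantity traded falls to 15. At Q = 15 the demand price is (231 - 15)/8 = 27 and the supply price is (21 + 15)/4 = 9.
Deadweight loss = ½ · (27 - 9) · (63 - 15) = ½ · 18 · 48 = 432.

432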